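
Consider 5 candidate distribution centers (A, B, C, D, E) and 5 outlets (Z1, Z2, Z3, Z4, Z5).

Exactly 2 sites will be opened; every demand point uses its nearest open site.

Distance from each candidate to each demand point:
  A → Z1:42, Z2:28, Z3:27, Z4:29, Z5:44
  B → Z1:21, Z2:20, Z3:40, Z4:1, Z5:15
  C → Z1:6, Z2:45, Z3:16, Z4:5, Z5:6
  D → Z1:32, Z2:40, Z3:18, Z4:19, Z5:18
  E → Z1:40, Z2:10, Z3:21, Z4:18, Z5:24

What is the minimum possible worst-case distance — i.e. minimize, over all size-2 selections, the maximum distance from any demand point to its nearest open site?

Open {C, E}.
  Farthest demand point is Z3 at distance 16 (to C); all others are ≤ 16.
With {B, C} the worst case is 20.
With {B, D} the worst case is 21.
No size-2 selection achieves below 16.

16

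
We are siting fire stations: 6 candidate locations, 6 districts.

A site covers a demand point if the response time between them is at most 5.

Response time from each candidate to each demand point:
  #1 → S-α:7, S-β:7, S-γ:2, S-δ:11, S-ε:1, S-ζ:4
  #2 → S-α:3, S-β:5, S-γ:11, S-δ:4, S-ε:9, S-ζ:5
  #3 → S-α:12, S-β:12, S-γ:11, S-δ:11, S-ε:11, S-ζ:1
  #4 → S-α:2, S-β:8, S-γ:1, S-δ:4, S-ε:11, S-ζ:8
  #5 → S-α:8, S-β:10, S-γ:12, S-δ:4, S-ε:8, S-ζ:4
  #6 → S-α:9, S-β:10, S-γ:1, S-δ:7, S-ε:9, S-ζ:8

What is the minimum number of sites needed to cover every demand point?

Coverage sets (demand points within 5 of each site):
  #1: {S-γ, S-ε, S-ζ}
  #2: {S-α, S-β, S-δ, S-ζ}
  #3: {S-ζ}
  #4: {S-α, S-γ, S-δ}
  #5: {S-δ, S-ζ}
  #6: {S-γ}
No single site covers all 6 demand points.
But {#1, #2} covers everything, so the minimum is 2.

2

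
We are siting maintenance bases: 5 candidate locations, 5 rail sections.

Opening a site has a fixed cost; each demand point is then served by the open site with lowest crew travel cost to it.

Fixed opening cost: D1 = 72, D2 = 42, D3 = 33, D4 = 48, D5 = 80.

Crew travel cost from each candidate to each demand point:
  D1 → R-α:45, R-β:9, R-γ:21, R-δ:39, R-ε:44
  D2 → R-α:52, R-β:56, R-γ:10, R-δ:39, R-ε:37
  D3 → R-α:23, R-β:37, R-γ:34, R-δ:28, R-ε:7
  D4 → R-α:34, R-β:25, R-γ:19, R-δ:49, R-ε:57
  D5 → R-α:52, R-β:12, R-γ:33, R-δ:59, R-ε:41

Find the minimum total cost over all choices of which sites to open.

Open {D3}: assign each demand point to its cheapest open site.
  R-α→D3 23, R-β→D3 37, R-γ→D3 34, R-δ→D3 28, R-ε→D3 7
  crew travel cost 129, fixed 33 → total 162.
Compare {D2, D3}: crew travel cost 105 + fixed 75 = 180.
Compare {D3, D4}: crew travel cost 102 + fixed 81 = 183.
Compare {D1, D3}: crew travel cost 88 + fixed 105 = 193.
All other subsets cost ≥ 180. Minimum total cost: 162.

162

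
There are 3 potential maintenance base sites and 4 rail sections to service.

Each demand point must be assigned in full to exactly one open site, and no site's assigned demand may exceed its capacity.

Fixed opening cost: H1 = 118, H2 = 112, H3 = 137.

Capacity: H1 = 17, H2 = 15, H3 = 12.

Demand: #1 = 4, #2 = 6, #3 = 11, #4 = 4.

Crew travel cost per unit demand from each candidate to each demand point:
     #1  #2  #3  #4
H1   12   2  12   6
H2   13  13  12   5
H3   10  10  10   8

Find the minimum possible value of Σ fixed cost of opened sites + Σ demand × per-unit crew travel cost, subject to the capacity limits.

Open {H1, H2}; cheapest assignment that respects the capacities:
  H1 (cap 17, load 10): #1, #2 — cost 4×12 + 6×2 = 60
  H2 (cap 15, load 15): #3, #4 — cost 11×12 + 4×5 = 152
  Shipping 212, fixed 230 → total 442.
  Any other capacity-feasible assignment to {H1, H2} ships for at least 212.
Compare {H1, H3}: its best feasible assignment gives total 449.
Compare {H2, H3}: its best feasible assignment gives total 501.
Every other set of open sites that can feasibly serve all demand totals ≥ 449 even under its best assignment. Minimum: 442.

442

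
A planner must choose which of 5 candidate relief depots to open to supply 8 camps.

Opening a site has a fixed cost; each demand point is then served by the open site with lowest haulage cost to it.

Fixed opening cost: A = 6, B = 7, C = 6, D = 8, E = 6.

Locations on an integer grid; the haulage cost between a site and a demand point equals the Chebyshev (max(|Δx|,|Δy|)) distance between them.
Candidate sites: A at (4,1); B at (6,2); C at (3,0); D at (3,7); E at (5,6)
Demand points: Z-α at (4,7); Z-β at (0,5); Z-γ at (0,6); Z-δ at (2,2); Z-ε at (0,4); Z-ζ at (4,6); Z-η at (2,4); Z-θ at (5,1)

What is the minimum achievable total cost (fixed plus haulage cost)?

31

Open {A, D}: assign each demand point to its cheapest open site.
  Z-α→D 1, Z-β→D 3, Z-γ→D 3, Z-δ→A 2, Z-ε→D 3, Z-ζ→D 1, Z-η→A 3, Z-θ→A 1
  haulage cost 17, fixed 14 → total 31.
Compare {C, D}: haulage cost 18 + fixed 14 = 32.
Compare {D}: haulage cost 25 + fixed 8 = 33.
Compare {A, E}: haulage cost 21 + fixed 12 = 33.
All other subsets cost ≥ 32. Minimum total cost: 31.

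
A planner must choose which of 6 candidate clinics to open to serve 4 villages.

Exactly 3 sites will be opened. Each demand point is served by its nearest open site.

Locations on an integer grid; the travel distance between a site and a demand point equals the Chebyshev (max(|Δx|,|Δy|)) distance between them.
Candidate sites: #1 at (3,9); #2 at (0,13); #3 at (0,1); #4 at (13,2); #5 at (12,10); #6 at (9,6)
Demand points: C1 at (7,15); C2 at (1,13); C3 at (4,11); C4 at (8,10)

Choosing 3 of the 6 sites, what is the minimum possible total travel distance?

12

Open {#1, #2, #5}.
  C1→#5 5, C2→#2 1, C3→#1 2, C4→#5 4  ⇒ total 12.
Compare {#1, #2, #6}: total 13.
Compare {#1, #2, #3}: total 14.
No size-3 selection does better; minimum is 12.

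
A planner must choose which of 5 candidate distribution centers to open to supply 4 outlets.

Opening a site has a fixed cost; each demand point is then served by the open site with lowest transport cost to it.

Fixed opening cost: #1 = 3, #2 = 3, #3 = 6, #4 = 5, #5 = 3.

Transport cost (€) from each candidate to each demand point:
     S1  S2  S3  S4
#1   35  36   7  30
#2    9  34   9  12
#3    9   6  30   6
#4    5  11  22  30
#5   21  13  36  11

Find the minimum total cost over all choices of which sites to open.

37

Open {#1, #3}: assign each demand point to its cheapest open site.
  S1→#3 9, S2→#3 6, S3→#1 7, S4→#3 6
  transport cost 28, fixed 9 → total 37.
Compare {#1, #3, #4}: transport cost 24 + fixed 14 = 38.
Compare {#2, #3}: transport cost 30 + fixed 9 = 39.
Compare {#1, #2, #3}: transport cost 28 + fixed 12 = 40.
All other subsets cost ≥ 38. Minimum total cost: 37.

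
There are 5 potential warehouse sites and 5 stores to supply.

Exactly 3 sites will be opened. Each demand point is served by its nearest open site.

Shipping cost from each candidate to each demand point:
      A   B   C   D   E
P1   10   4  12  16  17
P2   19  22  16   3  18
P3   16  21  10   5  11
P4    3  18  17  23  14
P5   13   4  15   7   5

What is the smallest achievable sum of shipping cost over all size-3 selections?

27

Open {P3, P4, P5}.
  A→P4 3, B→P5 4, C→P3 10, D→P3 5, E→P5 5  ⇒ total 27.
Compare {P2, P4, P5}: total 30.
Compare {P1, P4, P5}: total 31.
No size-3 selection does better; minimum is 27.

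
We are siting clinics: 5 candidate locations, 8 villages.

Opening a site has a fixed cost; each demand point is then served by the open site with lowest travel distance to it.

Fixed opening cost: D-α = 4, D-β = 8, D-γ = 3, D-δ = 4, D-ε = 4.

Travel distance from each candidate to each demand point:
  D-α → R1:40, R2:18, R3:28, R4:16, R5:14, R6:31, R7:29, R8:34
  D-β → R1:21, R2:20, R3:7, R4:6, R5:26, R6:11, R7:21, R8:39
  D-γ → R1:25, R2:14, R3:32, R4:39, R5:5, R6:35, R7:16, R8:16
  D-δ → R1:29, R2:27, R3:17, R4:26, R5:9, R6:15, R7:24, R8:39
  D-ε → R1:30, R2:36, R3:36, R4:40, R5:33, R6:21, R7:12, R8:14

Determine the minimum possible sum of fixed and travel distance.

Open {D-β, D-γ, D-ε}: assign each demand point to its cheapest open site.
  R1→D-β 21, R2→D-γ 14, R3→D-β 7, R4→D-β 6, R5→D-γ 5, R6→D-β 11, R7→D-ε 12, R8→D-ε 14
  travel distance 90, fixed 15 → total 105.
Compare {D-β, D-γ}: travel distance 96 + fixed 11 = 107.
Compare {D-α, D-β, D-γ, D-ε}: travel distance 90 + fixed 19 = 109.
Compare {D-β, D-γ, D-δ, D-ε}: travel distance 90 + fixed 19 = 109.
All other subsets cost ≥ 107. Minimum total cost: 105.

105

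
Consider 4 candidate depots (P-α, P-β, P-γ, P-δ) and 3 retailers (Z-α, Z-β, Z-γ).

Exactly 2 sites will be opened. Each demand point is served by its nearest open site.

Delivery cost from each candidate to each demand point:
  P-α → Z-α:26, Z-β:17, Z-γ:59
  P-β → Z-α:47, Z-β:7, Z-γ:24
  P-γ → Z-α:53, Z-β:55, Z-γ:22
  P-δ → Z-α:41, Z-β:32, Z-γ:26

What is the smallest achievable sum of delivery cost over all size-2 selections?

57

Open {P-α, P-β}.
  Z-α→P-α 26, Z-β→P-β 7, Z-γ→P-β 24  ⇒ total 57.
Compare {P-α, P-γ}: total 65.
Compare {P-α, P-δ}: total 69.
No size-2 selection does better; minimum is 57.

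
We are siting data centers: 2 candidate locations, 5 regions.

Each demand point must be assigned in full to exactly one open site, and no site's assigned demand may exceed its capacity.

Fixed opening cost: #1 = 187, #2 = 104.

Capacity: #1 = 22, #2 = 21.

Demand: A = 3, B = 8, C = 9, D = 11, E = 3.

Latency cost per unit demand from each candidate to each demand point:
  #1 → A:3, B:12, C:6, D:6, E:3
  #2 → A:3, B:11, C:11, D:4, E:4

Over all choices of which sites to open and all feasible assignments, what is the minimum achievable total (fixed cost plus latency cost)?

495

Open {#1, #2}; cheapest assignment that respects the capacities:
  #1 (cap 22, load 15): A, C, E — cost 3×3 + 9×6 + 3×3 = 72
  #2 (cap 21, load 19): B, D — cost 8×11 + 11×4 = 132
  Shipping 204, fixed 291 → total 495.
  Any other capacity-feasible assignment to {#1, #2} ships for at least 204.
Total demand is 34 and no other set of sites has combined capacity ≥ 34, so {#1, #2} is the only feasible choice of open sites. Minimum: 495.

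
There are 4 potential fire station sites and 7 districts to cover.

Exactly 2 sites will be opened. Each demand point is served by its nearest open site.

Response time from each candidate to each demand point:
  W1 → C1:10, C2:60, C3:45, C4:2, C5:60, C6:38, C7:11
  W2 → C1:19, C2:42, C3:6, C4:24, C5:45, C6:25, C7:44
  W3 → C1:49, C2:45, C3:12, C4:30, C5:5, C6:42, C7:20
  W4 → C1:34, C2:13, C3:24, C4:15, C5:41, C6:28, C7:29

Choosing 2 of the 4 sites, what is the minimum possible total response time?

123

Open {W1, W3}.
  C1→W1 10, C2→W3 45, C3→W3 12, C4→W1 2, C5→W3 5, C6→W1 38, C7→W1 11  ⇒ total 123.
Compare {W3, W4}: total 127.
Compare {W1, W4}: total 129.
No size-2 selection does better; minimum is 123.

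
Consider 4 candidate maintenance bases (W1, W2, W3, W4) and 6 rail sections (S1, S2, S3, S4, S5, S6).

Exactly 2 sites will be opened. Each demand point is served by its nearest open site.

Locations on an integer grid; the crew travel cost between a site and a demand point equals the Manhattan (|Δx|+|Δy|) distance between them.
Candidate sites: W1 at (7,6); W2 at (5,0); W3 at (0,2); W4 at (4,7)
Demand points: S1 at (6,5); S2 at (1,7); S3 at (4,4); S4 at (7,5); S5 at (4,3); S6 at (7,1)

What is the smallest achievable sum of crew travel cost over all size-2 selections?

18

Open {W1, W4}.
  S1→W1 2, S2→W4 3, S3→W4 3, S4→W1 1, S5→W4 4, S6→W1 5  ⇒ total 18.
Compare {W1, W2}: total 22.
Compare {W2, W4}: total 22.
No size-2 selection does better; minimum is 18.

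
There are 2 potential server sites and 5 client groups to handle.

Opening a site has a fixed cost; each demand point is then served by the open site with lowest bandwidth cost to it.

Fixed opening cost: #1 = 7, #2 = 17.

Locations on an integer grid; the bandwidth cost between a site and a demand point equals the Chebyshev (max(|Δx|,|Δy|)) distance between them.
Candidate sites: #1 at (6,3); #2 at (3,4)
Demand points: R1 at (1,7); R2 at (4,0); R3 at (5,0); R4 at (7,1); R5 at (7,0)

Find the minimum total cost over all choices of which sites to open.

23

Open {#1}: assign each demand point to its cheapest open site.
  R1→#1 5, R2→#1 3, R3→#1 3, R4→#1 2, R5→#1 3
  bandwidth cost 16, fixed 7 → total 23.
Compare {#2}: bandwidth cost 19 + fixed 17 = 36.
Compare {#1, #2}: bandwidth cost 14 + fixed 24 = 38.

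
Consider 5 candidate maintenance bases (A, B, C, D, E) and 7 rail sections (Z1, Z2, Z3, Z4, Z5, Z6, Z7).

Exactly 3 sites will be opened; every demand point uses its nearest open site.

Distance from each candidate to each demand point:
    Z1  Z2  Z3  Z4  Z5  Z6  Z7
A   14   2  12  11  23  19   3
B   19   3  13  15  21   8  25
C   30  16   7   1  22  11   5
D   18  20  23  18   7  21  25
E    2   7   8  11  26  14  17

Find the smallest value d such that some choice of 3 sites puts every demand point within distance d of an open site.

Open {C, D, E}.
  Farthest demand point is Z6 at distance 11 (to C); all others are ≤ 11.
With {A, B, D} the worst case is 14.
With {A, C, D} the worst case is 14.
No size-3 selection achieves below 11.

11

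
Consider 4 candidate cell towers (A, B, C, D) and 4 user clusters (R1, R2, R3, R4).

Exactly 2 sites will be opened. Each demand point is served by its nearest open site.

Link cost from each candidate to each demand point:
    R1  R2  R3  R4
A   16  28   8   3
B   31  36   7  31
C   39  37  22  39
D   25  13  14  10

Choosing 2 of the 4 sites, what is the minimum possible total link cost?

40

Open {A, D}.
  R1→A 16, R2→D 13, R3→A 8, R4→A 3  ⇒ total 40.
Compare {A, B}: total 54.
Compare {A, C}: total 55.
No size-2 selection does better; minimum is 40.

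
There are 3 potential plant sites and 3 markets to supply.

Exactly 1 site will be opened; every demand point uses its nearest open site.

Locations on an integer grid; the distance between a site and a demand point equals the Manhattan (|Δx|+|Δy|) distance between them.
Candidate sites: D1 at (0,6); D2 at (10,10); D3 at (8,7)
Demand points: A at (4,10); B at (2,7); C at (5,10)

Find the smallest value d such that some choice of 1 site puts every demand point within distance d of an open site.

Open {D3}.
  Farthest demand point is A at distance 7 (to D3); all others are ≤ 7.
With {D1} the worst case is 9.
With {D2} the worst case is 11.
No size-1 selection achieves below 7.

7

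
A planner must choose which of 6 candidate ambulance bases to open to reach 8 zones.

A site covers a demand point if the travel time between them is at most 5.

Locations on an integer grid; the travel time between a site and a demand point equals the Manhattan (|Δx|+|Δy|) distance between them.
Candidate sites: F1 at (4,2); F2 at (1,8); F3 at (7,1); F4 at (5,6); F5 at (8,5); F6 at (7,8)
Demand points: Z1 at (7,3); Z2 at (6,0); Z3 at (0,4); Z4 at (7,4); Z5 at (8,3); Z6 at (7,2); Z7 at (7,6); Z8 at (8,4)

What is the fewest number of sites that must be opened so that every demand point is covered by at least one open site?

Coverage sets (demand points within 5 of each site):
  F1: {Z1, Z2, Z4, Z5, Z6}
  F2: {Z3}
  F3: {Z1, Z2, Z4, Z5, Z6, Z7, Z8}
  F4: {Z1, Z4, Z7, Z8}
  F5: {Z1, Z4, Z5, Z6, Z7, Z8}
  F6: {Z1, Z4, Z7, Z8}
No single site covers all 8 demand points.
But {F2, F3} covers everything, so the minimum is 2.

2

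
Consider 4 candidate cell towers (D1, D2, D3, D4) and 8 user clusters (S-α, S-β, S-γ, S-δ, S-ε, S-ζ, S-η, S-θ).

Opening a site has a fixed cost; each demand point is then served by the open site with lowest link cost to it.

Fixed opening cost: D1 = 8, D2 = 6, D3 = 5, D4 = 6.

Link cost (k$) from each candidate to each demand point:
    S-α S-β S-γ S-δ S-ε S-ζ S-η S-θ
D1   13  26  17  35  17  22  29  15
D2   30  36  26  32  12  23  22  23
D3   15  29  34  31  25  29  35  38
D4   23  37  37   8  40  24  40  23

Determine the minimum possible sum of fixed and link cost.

155

Open {D1, D2, D4}: assign each demand point to its cheapest open site.
  S-α→D1 13, S-β→D1 26, S-γ→D1 17, S-δ→D4 8, S-ε→D2 12, S-ζ→D1 22, S-η→D2 22, S-θ→D1 15
  link cost 135, fixed 20 → total 155.
Compare {D1, D2, D3, D4}: link cost 135 + fixed 25 = 160.
Compare {D1, D4}: link cost 147 + fixed 14 = 161.
Compare {D1, D3, D4}: link cost 147 + fixed 19 = 166.
All other subsets cost ≥ 160. Minimum total cost: 155.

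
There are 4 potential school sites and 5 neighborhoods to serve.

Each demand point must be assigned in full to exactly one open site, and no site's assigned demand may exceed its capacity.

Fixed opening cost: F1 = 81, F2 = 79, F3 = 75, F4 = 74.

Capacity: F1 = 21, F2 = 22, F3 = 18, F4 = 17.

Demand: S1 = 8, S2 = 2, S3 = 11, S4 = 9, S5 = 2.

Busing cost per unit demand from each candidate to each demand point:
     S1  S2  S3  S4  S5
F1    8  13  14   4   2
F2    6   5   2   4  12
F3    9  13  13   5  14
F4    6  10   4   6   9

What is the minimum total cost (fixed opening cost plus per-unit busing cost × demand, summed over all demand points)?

Open {F1, F2}; cheapest assignment that respects the capacities:
  F1 (cap 21, load 11): S4, S5 — cost 9×4 + 2×2 = 40
  F2 (cap 22, load 21): S1, S2, S3 — cost 8×6 + 2×5 + 11×2 = 80
  Shipping 120, fixed 160 → total 280.
  Any other capacity-feasible assignment to {F1, F2} ships for at least 120.
Compare {F2, F4}: its best feasible assignment gives total 287.
Compare {F2, F3}: its best feasible assignment gives total 307.
Every other set of open sites that can feasibly serve all demand totals ≥ 287 even under its best assignment. Minimum: 280.

280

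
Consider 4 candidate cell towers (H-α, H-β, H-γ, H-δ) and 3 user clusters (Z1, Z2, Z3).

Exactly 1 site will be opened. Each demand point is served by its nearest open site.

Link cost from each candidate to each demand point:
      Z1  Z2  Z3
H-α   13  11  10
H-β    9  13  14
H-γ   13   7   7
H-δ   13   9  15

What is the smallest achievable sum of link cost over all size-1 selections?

Open {H-γ}.
  Z1→H-γ 13, Z2→H-γ 7, Z3→H-γ 7  ⇒ total 27.
Compare {H-α}: total 34.
Compare {H-β}: total 36.
No size-1 selection does better; minimum is 27.

27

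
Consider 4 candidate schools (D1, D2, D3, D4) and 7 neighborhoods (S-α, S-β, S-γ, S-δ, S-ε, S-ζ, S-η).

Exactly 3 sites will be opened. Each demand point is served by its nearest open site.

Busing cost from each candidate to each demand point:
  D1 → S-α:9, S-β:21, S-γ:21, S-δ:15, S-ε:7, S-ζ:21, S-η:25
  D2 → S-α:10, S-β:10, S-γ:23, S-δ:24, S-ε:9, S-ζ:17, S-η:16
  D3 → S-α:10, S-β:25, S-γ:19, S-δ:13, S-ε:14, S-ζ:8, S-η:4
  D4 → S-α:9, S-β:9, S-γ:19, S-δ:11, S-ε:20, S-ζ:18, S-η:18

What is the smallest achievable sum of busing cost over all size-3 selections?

67

Open {D1, D3, D4}.
  S-α→D1 9, S-β→D4 9, S-γ→D3 19, S-δ→D4 11, S-ε→D1 7, S-ζ→D3 8, S-η→D3 4  ⇒ total 67.
Compare {D2, D3, D4}: total 69.
Compare {D1, D2, D3}: total 70.
No size-3 selection does better; minimum is 67.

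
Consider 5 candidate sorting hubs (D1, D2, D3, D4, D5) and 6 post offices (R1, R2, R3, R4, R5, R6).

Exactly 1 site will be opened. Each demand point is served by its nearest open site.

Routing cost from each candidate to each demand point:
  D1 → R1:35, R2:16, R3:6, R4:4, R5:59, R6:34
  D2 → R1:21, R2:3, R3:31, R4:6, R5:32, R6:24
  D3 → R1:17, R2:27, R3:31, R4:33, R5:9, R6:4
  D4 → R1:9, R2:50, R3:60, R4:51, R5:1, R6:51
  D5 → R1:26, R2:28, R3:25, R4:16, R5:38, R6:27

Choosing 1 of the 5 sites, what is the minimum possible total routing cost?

117

Open {D2}.
  R1→D2 21, R2→D2 3, R3→D2 31, R4→D2 6, R5→D2 32, R6→D2 24  ⇒ total 117.
Compare {D3}: total 121.
Compare {D1}: total 154.
No size-1 selection does better; minimum is 117.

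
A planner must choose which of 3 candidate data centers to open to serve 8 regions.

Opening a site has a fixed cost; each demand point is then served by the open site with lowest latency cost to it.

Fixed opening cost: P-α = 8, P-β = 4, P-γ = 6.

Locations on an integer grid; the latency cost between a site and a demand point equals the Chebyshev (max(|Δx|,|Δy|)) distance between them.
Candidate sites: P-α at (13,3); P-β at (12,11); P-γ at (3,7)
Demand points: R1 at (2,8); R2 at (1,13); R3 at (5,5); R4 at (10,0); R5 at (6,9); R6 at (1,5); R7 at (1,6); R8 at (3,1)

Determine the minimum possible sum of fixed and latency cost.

35

Open {P-γ}: assign each demand point to its cheapest open site.
  R1→P-γ 1, R2→P-γ 6, R3→P-γ 2, R4→P-γ 7, R5→P-γ 3, R6→P-γ 2, R7→P-γ 2, R8→P-γ 6
  latency cost 29, fixed 6 → total 35.
Compare {P-α, P-γ}: latency cost 25 + fixed 14 = 39.
Compare {P-β, P-γ}: latency cost 29 + fixed 10 = 39.
Compare {P-α, P-β, P-γ}: latency cost 25 + fixed 18 = 43.
All other subsets cost ≥ 39. Minimum total cost: 35.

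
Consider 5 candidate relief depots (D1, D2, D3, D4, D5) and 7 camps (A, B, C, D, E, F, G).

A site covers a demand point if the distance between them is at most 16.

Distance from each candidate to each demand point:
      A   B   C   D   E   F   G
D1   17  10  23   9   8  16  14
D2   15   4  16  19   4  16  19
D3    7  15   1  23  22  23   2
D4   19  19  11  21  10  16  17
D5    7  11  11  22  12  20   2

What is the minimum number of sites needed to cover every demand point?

2

Coverage sets (demand points within 16 of each site):
  D1: {B, D, E, F, G}
  D2: {A, B, C, E, F}
  D3: {A, B, C, G}
  D4: {C, E, F}
  D5: {A, B, C, E, G}
No single site covers all 7 demand points.
But {D1, D2} covers everything, so the minimum is 2.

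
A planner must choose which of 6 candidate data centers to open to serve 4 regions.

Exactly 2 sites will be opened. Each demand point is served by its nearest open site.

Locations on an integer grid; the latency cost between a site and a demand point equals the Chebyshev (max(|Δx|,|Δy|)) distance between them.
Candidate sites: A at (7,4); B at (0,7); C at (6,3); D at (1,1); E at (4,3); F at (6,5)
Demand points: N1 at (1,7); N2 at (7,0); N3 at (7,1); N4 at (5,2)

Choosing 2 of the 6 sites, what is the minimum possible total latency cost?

7

Open {B, C}.
  N1→B 1, N2→C 3, N3→C 2, N4→C 1  ⇒ total 7.
Compare {B, E}: total 8.
Compare {A, B}: total 10.
No size-2 selection does better; minimum is 7.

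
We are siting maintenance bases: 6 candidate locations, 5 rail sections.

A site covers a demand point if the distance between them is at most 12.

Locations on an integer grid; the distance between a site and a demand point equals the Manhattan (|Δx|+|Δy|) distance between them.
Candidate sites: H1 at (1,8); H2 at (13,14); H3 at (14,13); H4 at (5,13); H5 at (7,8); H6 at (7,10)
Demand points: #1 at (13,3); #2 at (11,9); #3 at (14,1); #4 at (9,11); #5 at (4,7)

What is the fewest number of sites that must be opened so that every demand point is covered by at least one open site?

2

Coverage sets (demand points within 12 of each site):
  H1: {#2, #4, #5}
  H2: {#1, #2, #4}
  H3: {#1, #2, #3, #4}
  H4: {#2, #4, #5}
  H5: {#1, #2, #4, #5}
  H6: {#2, #4, #5}
No single site covers all 5 demand points.
But {H1, H3} covers everything, so the minimum is 2.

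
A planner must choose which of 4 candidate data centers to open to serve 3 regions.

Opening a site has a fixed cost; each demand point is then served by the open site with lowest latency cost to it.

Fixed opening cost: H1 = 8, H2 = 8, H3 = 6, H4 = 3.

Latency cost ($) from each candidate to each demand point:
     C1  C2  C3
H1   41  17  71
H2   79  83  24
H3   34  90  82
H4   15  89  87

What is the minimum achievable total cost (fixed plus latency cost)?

75

Open {H1, H2, H4}: assign each demand point to its cheapest open site.
  C1→H4 15, C2→H1 17, C3→H2 24
  latency cost 56, fixed 19 → total 75.
Compare {H1, H2, H3, H4}: latency cost 56 + fixed 25 = 81.
Compare {H1, H2, H3}: latency cost 75 + fixed 22 = 97.
Compare {H1, H2}: latency cost 82 + fixed 16 = 98.
All other subsets cost ≥ 81. Minimum total cost: 75.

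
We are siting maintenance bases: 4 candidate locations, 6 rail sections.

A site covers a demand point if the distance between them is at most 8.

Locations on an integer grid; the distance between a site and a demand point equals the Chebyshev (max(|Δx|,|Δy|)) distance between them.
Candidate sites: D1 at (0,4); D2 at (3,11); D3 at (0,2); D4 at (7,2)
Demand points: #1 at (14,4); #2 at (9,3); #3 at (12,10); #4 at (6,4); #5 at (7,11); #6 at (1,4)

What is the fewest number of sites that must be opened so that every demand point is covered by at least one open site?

2

Coverage sets (demand points within 8 of each site):
  D1: {#4, #5, #6}
  D2: {#2, #4, #5, #6}
  D3: {#4, #6}
  D4: {#1, #2, #3, #4, #6}
No single site covers all 6 demand points.
But {D1, D4} covers everything, so the minimum is 2.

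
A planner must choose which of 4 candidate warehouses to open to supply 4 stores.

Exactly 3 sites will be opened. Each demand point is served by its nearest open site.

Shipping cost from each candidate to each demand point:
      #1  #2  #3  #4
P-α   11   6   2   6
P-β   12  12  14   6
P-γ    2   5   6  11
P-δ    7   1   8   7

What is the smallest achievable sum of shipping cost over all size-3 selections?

11

Open {P-α, P-γ, P-δ}.
  #1→P-γ 2, #2→P-δ 1, #3→P-α 2, #4→P-α 6  ⇒ total 11.
Compare {P-α, P-β, P-γ}: total 15.
Compare {P-β, P-γ, P-δ}: total 15.
No size-3 selection does better; minimum is 11.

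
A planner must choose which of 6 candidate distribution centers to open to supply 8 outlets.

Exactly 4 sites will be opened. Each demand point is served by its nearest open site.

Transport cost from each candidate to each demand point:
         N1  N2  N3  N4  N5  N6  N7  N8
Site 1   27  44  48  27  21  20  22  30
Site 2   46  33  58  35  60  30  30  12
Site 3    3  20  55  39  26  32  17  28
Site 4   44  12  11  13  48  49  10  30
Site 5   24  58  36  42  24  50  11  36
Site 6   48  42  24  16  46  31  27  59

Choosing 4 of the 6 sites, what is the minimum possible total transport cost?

102

Open {Site 1, Site 2, Site 3, Site 4}.
  N1→Site 3 3, N2→Site 4 12, N3→Site 4 11, N4→Site 4 13, N5→Site 1 21, N6→Site 1 20, N7→Site 4 10, N8→Site 2 12  ⇒ total 102.
Compare {Site 2, Site 3, Site 4, Site 5}: total 115.
Compare {Site 2, Site 3, Site 4, Site 6}: total 117.
No size-4 selection does better; minimum is 102.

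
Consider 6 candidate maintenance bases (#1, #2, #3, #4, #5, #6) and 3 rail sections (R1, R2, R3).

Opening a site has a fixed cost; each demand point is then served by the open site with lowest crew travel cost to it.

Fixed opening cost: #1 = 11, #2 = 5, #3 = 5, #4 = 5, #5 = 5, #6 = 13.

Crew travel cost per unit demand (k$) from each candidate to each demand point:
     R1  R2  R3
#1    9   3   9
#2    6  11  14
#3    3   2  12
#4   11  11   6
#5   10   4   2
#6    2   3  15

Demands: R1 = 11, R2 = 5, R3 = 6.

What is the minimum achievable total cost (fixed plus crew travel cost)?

65

Open {#3, #5}: assign each demand point to its cheapest open site.
  R1→#3 11×3=33, R2→#3 5×2=10, R3→#5 6×2=12
  crew travel cost 55, fixed 10 → total 65.
Compare {#5, #6}: crew travel cost 49 + fixed 18 = 67.
Compare {#3, #5, #6}: crew travel cost 44 + fixed 23 = 67.
Compare {#2, #3, #5}: crew travel cost 55 + fixed 15 = 70.
All other subsets cost ≥ 67. Minimum total cost: 65.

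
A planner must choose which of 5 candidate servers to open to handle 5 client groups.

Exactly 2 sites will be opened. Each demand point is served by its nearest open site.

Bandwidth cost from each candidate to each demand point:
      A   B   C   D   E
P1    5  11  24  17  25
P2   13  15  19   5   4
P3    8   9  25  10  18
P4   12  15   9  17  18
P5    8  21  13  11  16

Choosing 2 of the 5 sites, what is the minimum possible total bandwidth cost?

44

Open {P1, P2}.
  A→P1 5, B→P1 11, C→P2 19, D→P2 5, E→P2 4  ⇒ total 44.
Compare {P2, P3}: total 45.
Compare {P2, P4}: total 45.
No size-2 selection does better; minimum is 44.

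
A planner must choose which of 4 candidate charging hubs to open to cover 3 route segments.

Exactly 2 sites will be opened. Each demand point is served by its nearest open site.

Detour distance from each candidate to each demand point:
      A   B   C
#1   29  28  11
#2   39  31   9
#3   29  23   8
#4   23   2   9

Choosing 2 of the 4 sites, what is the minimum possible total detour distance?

33

Open {#3, #4}.
  A→#4 23, B→#4 2, C→#3 8  ⇒ total 33.
Compare {#1, #4}: total 34.
Compare {#2, #4}: total 34.
No size-2 selection does better; minimum is 33.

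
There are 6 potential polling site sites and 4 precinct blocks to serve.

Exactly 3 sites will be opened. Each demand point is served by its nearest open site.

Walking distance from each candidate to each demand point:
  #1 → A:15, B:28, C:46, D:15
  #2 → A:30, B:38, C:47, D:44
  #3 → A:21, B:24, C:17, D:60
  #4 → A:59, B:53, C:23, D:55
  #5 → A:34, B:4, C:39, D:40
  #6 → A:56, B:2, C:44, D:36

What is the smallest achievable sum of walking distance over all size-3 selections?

Open {#1, #3, #6}.
  A→#1 15, B→#6 2, C→#3 17, D→#1 15  ⇒ total 49.
Compare {#1, #3, #5}: total 51.
Compare {#1, #4, #6}: total 55.
No size-3 selection does better; minimum is 49.

49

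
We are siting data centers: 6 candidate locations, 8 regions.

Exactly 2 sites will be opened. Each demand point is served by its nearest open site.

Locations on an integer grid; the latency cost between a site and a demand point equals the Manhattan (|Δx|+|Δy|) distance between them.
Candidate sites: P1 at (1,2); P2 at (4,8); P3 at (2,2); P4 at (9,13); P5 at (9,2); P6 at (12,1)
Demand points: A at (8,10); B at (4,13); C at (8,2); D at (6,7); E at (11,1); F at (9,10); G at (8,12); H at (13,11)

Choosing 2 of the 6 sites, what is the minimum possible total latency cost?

32

Open {P4, P5}.
  A→P4 4, B→P4 5, C→P5 1, D→P5 8, E→P5 3, F→P4 3, G→P4 2, H→P4 6  ⇒ total 32.
Compare {P4, P6}: total 35.
Compare {P2, P5}: total 45.
No size-2 selection does better; minimum is 32.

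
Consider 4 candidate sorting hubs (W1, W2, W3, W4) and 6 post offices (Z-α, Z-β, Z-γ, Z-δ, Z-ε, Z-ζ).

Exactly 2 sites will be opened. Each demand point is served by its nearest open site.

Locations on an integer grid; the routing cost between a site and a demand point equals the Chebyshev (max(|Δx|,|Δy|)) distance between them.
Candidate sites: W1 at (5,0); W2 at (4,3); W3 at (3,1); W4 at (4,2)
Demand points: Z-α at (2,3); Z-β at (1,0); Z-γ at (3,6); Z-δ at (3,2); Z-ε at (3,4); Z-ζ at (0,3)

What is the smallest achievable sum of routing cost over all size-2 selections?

Open {W2, W3}.
  Z-α→W2 2, Z-β→W3 2, Z-γ→W2 3, Z-δ→W2 1, Z-ε→W2 1, Z-ζ→W3 3  ⇒ total 12.
Compare {W1, W2}: total 14.
Compare {W2, W4}: total 14.
No size-2 selection does better; minimum is 12.

12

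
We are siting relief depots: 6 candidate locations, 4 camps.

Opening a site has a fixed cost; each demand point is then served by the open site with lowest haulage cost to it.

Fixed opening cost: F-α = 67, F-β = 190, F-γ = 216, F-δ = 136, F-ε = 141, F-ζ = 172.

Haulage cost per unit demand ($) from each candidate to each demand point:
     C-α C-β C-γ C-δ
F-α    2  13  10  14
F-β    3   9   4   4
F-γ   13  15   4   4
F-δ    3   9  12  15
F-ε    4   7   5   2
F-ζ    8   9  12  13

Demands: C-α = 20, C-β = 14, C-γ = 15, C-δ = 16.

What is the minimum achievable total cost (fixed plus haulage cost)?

Open {F-ε}: assign each demand point to its cheapest open site.
  C-α→F-ε 20×4=80, C-β→F-ε 14×7=98, C-γ→F-ε 15×5=75, C-δ→F-ε 16×2=32
  haulage cost 285, fixed 141 → total 426.
Compare {F-α, F-ε}: haulage cost 245 + fixed 208 = 453.
Compare {F-β}: haulage cost 310 + fixed 190 = 500.
Compare {F-δ, F-ε}: haulage cost 265 + fixed 277 = 542.
All other subsets cost ≥ 453. Minimum total cost: 426.

426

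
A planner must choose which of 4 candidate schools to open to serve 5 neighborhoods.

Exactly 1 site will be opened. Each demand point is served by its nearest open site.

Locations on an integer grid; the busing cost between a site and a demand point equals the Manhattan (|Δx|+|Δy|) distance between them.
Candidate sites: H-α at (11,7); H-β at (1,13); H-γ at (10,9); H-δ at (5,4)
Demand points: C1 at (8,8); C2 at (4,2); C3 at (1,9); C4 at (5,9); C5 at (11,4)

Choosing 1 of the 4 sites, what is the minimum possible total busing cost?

Open {H-δ}.
  C1→H-δ 7, C2→H-δ 3, C3→H-δ 9, C4→H-δ 5, C5→H-δ 6  ⇒ total 30.
Compare {H-γ}: total 36.
Compare {H-α}: total 39.
No size-1 selection does better; minimum is 30.

30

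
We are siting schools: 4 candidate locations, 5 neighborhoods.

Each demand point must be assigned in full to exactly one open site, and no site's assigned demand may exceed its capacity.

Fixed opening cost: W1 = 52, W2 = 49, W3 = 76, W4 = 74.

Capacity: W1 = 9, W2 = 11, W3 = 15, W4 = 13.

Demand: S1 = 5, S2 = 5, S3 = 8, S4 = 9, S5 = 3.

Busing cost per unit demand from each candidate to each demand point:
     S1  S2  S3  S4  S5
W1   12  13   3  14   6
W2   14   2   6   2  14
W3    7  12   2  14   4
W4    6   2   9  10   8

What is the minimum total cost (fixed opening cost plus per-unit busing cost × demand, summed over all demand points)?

Open {W1, W2, W4}; cheapest assignment that respects the capacities:
  W1 (cap 9, load 8): S3 — cost 8×3 = 24
  W2 (cap 11, load 9): S4 — cost 9×2 = 18
  W4 (cap 13, load 13): S1, S2, S5 — cost 5×6 + 5×2 + 3×8 = 64
  Shipping 106, fixed 175 → total 281.
  Any other capacity-feasible assignment to {W1, W2, W4} ships for at least 106.
Compare {W2, W3, W4}: its best feasible assignment gives total 285.
Compare {W1, W2, W3}: its best feasible assignment gives total 326.
Every other set of open sites that can feasibly serve all demand totals ≥ 285 even under its best assignment. Minimum: 281.

281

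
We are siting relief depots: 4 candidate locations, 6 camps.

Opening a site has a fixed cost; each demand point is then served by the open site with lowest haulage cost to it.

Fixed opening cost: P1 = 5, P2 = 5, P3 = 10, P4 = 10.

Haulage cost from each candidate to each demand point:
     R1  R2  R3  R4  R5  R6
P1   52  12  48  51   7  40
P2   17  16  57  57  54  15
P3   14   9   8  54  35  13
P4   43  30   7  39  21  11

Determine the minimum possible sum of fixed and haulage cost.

Open {P1, P3, P4}: assign each demand point to its cheapest open site.
  R1→P3 14, R2→P3 9, R3→P4 7, R4→P4 39, R5→P1 7, R6→P4 11
  haulage cost 87, fixed 25 → total 112.
Compare {P1, P2, P4}: haulage cost 93 + fixed 20 = 113.
Compare {P1, P3}: haulage cost 102 + fixed 15 = 117.
Compare {P1, P2, P3, P4}: haulage cost 87 + fixed 30 = 117.
All other subsets cost ≥ 113. Minimum total cost: 112.

112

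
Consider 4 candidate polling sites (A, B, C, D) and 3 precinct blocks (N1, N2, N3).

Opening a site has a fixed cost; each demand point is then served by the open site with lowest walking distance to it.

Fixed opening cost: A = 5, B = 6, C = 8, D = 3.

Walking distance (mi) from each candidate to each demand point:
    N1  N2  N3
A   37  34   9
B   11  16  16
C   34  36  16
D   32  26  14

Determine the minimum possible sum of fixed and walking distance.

Open {A, B}: assign each demand point to its cheapest open site.
  N1→B 11, N2→B 16, N3→A 9
  walking distance 36, fixed 11 → total 47.
Compare {B}: walking distance 43 + fixed 6 = 49.
Compare {B, D}: walking distance 41 + fixed 9 = 50.
Compare {A, B, D}: walking distance 36 + fixed 14 = 50.
All other subsets cost ≥ 49. Minimum total cost: 47.

47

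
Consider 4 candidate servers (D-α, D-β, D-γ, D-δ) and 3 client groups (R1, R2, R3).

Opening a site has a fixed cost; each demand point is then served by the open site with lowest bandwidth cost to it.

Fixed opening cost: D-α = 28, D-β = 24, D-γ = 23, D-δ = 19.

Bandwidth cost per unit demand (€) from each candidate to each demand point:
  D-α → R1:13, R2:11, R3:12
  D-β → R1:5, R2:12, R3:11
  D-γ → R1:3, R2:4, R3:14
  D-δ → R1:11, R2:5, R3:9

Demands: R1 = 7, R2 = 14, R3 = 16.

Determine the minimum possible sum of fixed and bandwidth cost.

Open {D-γ, D-δ}: assign each demand point to its cheapest open site.
  R1→D-γ 7×3=21, R2→D-γ 14×4=56, R3→D-δ 16×9=144
  bandwidth cost 221, fixed 42 → total 263.
Compare {D-β, D-γ, D-δ}: bandwidth cost 221 + fixed 66 = 287.
Compare {D-α, D-γ, D-δ}: bandwidth cost 221 + fixed 70 = 291.
Compare {D-β, D-δ}: bandwidth cost 249 + fixed 43 = 292.
All other subsets cost ≥ 287. Minimum total cost: 263.

263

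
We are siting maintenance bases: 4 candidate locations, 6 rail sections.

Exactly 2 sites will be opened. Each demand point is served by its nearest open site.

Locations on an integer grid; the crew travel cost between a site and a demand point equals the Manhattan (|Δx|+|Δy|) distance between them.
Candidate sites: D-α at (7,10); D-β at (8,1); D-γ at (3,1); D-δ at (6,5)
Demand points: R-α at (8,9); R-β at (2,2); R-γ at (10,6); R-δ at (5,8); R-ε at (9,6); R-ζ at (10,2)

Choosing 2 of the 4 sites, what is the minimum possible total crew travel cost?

28

Open {D-γ, D-δ}.
  R-α→D-δ 6, R-β→D-γ 2, R-γ→D-δ 5, R-δ→D-δ 4, R-ε→D-δ 4, R-ζ→D-δ 7  ⇒ total 28.
Compare {D-α, D-β}: total 29.
Compare {D-α, D-γ}: total 29.
No size-2 selection does better; minimum is 28.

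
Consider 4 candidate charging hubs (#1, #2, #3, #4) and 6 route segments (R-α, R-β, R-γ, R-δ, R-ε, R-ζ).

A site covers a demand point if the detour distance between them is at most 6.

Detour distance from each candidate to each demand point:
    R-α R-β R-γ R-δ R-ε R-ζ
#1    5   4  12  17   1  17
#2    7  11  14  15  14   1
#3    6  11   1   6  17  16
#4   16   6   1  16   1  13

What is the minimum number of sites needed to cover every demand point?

Coverage sets (demand points within 6 of each site):
  #1: {R-α, R-β, R-ε}
  #2: {R-ζ}
  #3: {R-α, R-γ, R-δ}
  #4: {R-β, R-γ, R-ε}
No 2 sites suffice: every size-2 union leaves at least one demand point uncovered.
But {#1, #2, #3} covers everything, so the minimum is 3.

3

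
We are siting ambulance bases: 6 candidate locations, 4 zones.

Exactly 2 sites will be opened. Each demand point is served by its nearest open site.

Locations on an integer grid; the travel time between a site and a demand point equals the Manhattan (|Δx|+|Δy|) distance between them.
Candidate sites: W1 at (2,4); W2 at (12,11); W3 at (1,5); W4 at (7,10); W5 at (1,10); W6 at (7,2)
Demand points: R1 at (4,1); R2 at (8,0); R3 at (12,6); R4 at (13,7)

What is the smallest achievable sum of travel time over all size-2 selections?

Open {W2, W6}.
  R1→W6 4, R2→W6 3, R3→W2 5, R4→W2 5  ⇒ total 17.
Compare {W1, W2}: total 25.
Compare {W4, W6}: total 25.
No size-2 selection does better; minimum is 17.

17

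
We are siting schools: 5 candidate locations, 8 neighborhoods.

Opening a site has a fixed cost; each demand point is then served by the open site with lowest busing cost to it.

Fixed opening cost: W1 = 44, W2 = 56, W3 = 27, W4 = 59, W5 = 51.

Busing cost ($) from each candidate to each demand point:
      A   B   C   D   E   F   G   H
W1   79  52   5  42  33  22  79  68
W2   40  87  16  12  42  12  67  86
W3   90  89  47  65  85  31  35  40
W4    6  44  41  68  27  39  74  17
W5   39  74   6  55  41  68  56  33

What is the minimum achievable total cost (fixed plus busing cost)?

Open {W2, W3, W4}: assign each demand point to its cheapest open site.
  A→W4 6, B→W4 44, C→W2 16, D→W2 12, E→W4 27, F→W2 12, G→W3 35, H→W4 17
  busing cost 169, fixed 142 → total 311.
Compare {W2, W4}: busing cost 201 + fixed 115 = 316.
Compare {W1, W3, W4}: busing cost 198 + fixed 130 = 328.
Compare {W1, W4}: busing cost 237 + fixed 103 = 340.
All other subsets cost ≥ 316. Minimum total cost: 311.

311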